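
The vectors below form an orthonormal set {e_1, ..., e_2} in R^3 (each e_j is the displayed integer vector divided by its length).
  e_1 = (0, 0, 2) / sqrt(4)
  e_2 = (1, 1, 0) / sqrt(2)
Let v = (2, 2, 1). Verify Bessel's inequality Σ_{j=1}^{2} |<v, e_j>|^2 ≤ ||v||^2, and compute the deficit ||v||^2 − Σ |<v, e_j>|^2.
Σ |<v, e_j>|^2 = 9; ||v||^2 = 9; deficit = 0

Write each e_j = u_j / sqrt(<u_j, u_j>) where u_j is the displayed integer vector. Then <v, e_j> = <v, u_j> / sqrt(<u_j, u_j>), so |<v, e_j>|^2 = <v, u_j>^2 / <u_j, u_j>.
Coefficients: <v, e_1> = 2/sqrt(4), <v, e_2> = 4/sqrt(2).
Square and sum: Σ |<v, e_j>|^2 = 9.
Compute ||v||^2 = v·v = 9.
Deficit = 9 − 9 = 0 ≥ 0, confirming Bessel's inequality. (The deficit equals ||v − Σ <v,e_j> e_j||^2, the squared distance from v to span{e_j}.)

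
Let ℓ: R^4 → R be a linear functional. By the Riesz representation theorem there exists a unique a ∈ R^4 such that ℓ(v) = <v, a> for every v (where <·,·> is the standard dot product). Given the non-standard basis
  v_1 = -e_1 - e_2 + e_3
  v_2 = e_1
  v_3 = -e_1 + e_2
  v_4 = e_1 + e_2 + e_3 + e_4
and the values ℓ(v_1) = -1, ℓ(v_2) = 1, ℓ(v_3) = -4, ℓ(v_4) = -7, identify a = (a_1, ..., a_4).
a = (1, -3, -3, -2)

Write a = (a_1, ..., a_4) in the standard basis. For each basis vector v_i, ℓ(v_i) = <v_i, a> is a linear equation in the a_j's. Collect the n equations into a matrix system V a = ℓ, where row i of V is v_i (expressed in the standard basis). Since V is invertible (lower-triangular with 1s on the diagonal, up to permutation), solve by back-substitution:
  V =
[[-1, -1, 1, 0],
 [1, 0, 0, 0],
 [-1, 1, 0, 0],
 [1, 1, 1, 1]]
  V a = (-1, 1, -4, -7)
Solving gives a = (1, -3, -3, -2).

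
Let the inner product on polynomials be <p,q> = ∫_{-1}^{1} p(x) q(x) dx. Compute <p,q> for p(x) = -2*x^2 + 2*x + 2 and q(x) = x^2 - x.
<p,q> = -4/5

Expand the product: p(x)·q(x) = -2*x^4 + 4*x^3 - 2*x.
∫_{-1}^{1} of each monomial x^k gives [2/(k+1) if k even, 0 if k odd]. Integrating term-by-term (or equivalently evaluating the antiderivative F(x) = -2*x^5/5 + x^4 - x^2 at the endpoints):
  F(1) − F(−1) = -2/5 − (2/5) = -4/5.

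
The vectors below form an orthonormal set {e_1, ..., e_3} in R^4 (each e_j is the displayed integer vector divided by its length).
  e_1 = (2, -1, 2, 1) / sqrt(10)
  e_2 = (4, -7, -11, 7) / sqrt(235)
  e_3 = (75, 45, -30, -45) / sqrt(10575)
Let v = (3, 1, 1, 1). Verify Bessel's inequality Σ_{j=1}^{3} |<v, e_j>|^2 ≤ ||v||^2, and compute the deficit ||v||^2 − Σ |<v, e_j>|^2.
Σ |<v, e_j>|^2 = 10; ||v||^2 = 12; deficit = 2

Write each e_j = u_j / sqrt(<u_j, u_j>) where u_j is the displayed integer vector. Then <v, e_j> = <v, u_j> / sqrt(<u_j, u_j>), so |<v, e_j>|^2 = <v, u_j>^2 / <u_j, u_j>.
Coefficients: <v, e_1> = 8/sqrt(10), <v, e_2> = 1/sqrt(235), <v, e_3> = 195/sqrt(10575).
Square and sum: Σ |<v, e_j>|^2 = 10.
Compute ||v||^2 = v·v = 12.
Deficit = 12 − 10 = 2 ≥ 0, confirming Bessel's inequality. (The deficit equals ||v − Σ <v,e_j> e_j||^2, the squared distance from v to span{e_j}.)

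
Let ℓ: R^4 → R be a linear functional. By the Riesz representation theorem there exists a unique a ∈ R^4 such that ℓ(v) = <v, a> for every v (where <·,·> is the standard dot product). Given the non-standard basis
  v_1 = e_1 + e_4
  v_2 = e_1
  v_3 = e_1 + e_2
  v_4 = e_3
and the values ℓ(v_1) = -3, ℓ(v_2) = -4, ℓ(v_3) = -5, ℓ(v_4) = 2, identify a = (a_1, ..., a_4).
a = (-4, -1, 2, 1)

Write a = (a_1, ..., a_4) in the standard basis. For each basis vector v_i, ℓ(v_i) = <v_i, a> is a linear equation in the a_j's. Collect the n equations into a matrix system V a = ℓ, where row i of V is v_i (expressed in the standard basis). Since V is invertible (lower-triangular with 1s on the diagonal, up to permutation), solve by back-substitution:
  V =
[[1, 0, 0, 1],
 [1, 0, 0, 0],
 [1, 1, 0, 0],
 [0, 0, 1, 0]]
  V a = (-3, -4, -5, 2)
Solving gives a = (-4, -1, 2, 1).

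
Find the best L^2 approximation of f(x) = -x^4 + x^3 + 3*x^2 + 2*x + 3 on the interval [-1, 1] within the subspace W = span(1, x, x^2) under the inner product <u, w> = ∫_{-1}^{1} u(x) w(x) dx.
g(x) = 15*x^2/7 + 13*x/5 + 108/35

The best approximation g ∈ W is the orthogonal projection of f onto W. Writing g = a_0 + a_1 x + a_2 x^2, the coefficients solve the normal equations G · a = b where
  G_{ij} = <φ_i, φ_j> and b_i = <f, φ_i>, with φ_0 = 1, φ_1 = x, φ_2 = x^2.
G =
  [2, 0, 2/3]
  [0, 2/3, 0]
  [2/3, 0, 2/5],
b = (38/5, 26/15, 102/35).
Solving gives a_0 = 108/35, a_1 = 13/5, a_2 = 15/7, so
  g(x) = 15*x^2/7 + 13*x/5 + 108/35.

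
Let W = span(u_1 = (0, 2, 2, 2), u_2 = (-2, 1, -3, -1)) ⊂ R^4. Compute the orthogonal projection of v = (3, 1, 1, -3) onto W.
proj_W(v) = (1, -4/3, 2/3, -1/3)

Set up U = [u_1 | ... | u_2] ∈ R^(4×2). The projector onto W = col(U) is P = U (U^T U)^(-1) U^T.
Compute U^T U =
  [12, -6]
  [-6, 15],
and U^T v = (-2, -5).
Solve U^T U · c = U^T v for the coefficients: c = (-5/12, -1/2). The projection is proj_W(v) = U c.
Check: (v - proj_W(v)) · u_1 = 0  (should be 0).
Check: (v - proj_W(v)) · u_2 = 0  (should be 0).
Result: proj_W(v) = (1, -4/3, 2/3, -1/3).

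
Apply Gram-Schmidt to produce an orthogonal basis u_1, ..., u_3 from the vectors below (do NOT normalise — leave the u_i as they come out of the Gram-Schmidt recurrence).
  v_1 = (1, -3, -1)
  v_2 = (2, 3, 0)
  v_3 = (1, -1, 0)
Orthogonal basis:
  u_1 = (1, -3, -1)
  u_2 = (29/11, 12/11, -7/11)
  u_3 = (15/94, -5/47, 45/94)

Apply the Gram-Schmidt recurrence
  u_1 = v_1
  u_i = v_i − Σ_{j<i} ((v_i · u_j) / (u_j · u_j)) · u_j.

Step by step this gives:
  u_1 = (1, -3, -1)
  u_2 = (29/11, 12/11, -7/11)
  u_3 = (15/94, -5/47, 45/94)

Orthogonality check:
  u_2 · u_1 = 0 (should be 0)
  u_3 · u_1 = 0 (should be 0)
  u_3 · u_2 = 0 (should be 0)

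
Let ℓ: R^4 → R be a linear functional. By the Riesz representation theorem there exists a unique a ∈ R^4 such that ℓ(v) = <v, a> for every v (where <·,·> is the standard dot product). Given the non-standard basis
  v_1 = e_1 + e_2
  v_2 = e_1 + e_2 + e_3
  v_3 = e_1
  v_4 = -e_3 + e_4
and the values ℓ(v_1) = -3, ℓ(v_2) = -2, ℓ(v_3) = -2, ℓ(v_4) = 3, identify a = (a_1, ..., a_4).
a = (-2, -1, 1, 4)

Write a = (a_1, ..., a_4) in the standard basis. For each basis vector v_i, ℓ(v_i) = <v_i, a> is a linear equation in the a_j's. Collect the n equations into a matrix system V a = ℓ, where row i of V is v_i (expressed in the standard basis). Since V is invertible (lower-triangular with 1s on the diagonal, up to permutation), solve by back-substitution:
  V =
[[1, 1, 0, 0],
 [1, 1, 1, 0],
 [1, 0, 0, 0],
 [0, 0, -1, 1]]
  V a = (-3, -2, -2, 3)
Solving gives a = (-2, -1, 1, 4).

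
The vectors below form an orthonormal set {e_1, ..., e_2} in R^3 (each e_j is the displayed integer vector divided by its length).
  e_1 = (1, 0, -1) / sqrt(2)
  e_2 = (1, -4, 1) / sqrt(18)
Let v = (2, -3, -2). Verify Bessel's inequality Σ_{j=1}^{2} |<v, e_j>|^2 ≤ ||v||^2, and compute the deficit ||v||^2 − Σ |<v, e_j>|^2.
Σ |<v, e_j>|^2 = 16; ||v||^2 = 17; deficit = 1

Write each e_j = u_j / sqrt(<u_j, u_j>) where u_j is the displayed integer vector. Then <v, e_j> = <v, u_j> / sqrt(<u_j, u_j>), so |<v, e_j>|^2 = <v, u_j>^2 / <u_j, u_j>.
Coefficients: <v, e_1> = 4/sqrt(2), <v, e_2> = 12/sqrt(18).
Square and sum: Σ |<v, e_j>|^2 = 16.
Compute ||v||^2 = v·v = 17.
Deficit = 17 − 16 = 1 ≥ 0, confirming Bessel's inequality. (The deficit equals ||v − Σ <v,e_j> e_j||^2, the squared distance from v to span{e_j}.)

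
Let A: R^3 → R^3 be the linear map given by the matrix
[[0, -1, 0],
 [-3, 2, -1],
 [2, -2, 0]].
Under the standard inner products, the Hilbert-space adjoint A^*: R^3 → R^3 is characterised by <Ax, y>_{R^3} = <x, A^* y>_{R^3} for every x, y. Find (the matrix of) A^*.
A^* = A^T =
[[0, -3, 2],
 [-1, 2, -2],
 [0, -1, 0]]

For real matrices with standard dot products, the defining identity <Ax, y> = <x, A^* y> gives (Ax)^T y = x^T (A^*) y, i.e. x^T A^T y = x^T (A^*) y. Since this holds for all x, y, we must have A^* = A^T. Therefore
A^* =
[[0, -3, 2],
 [-1, 2, -2],
 [0, -1, 0]].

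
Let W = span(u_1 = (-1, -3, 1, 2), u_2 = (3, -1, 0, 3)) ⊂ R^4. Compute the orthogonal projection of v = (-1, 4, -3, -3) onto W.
proj_W(v) = (-76/249, 324/83, -284/249, -928/249)

Set up U = [u_1 | ... | u_2] ∈ R^(4×2). The projector onto W = col(U) is P = U (U^T U)^(-1) U^T.
Compute U^T U =
  [15, 6]
  [6, 19],
and U^T v = (-20, -16).
Solve U^T U · c = U^T v for the coefficients: c = (-284/249, -40/83). The projection is proj_W(v) = U c.
Check: (v - proj_W(v)) · u_1 = 0  (should be 0).
Check: (v - proj_W(v)) · u_2 = 0  (should be 0).
Result: proj_W(v) = (-76/249, 324/83, -284/249, -928/249).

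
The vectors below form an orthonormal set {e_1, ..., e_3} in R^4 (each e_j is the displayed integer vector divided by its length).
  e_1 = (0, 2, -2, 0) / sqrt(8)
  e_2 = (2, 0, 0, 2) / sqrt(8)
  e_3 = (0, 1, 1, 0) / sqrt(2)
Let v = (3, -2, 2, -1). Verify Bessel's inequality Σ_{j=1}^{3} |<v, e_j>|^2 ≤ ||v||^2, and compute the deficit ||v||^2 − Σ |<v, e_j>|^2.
Σ |<v, e_j>|^2 = 10; ||v||^2 = 18; deficit = 8

Write each e_j = u_j / sqrt(<u_j, u_j>) where u_j is the displayed integer vector. Then <v, e_j> = <v, u_j> / sqrt(<u_j, u_j>), so |<v, e_j>|^2 = <v, u_j>^2 / <u_j, u_j>.
Coefficients: <v, e_1> = -8/sqrt(8), <v, e_2> = 4/sqrt(8), <v, e_3> = 0/sqrt(2).
Square and sum: Σ |<v, e_j>|^2 = 10.
Compute ||v||^2 = v·v = 18.
Deficit = 18 − 10 = 8 ≥ 0, confirming Bessel's inequality. (The deficit equals ||v − Σ <v,e_j> e_j||^2, the squared distance from v to span{e_j}.)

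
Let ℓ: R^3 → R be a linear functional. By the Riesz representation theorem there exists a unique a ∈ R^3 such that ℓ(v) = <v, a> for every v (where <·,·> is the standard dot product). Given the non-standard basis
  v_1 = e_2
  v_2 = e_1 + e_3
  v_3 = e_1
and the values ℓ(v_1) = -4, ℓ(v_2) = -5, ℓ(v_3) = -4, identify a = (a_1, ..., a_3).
a = (-4, -4, -1)

Write a = (a_1, ..., a_3) in the standard basis. For each basis vector v_i, ℓ(v_i) = <v_i, a> is a linear equation in the a_j's. Collect the n equations into a matrix system V a = ℓ, where row i of V is v_i (expressed in the standard basis). Since V is invertible (lower-triangular with 1s on the diagonal, up to permutation), solve by back-substitution:
  V =
[[0, 1, 0],
 [1, 0, 1],
 [1, 0, 0]]
  V a = (-4, -5, -4)
Solving gives a = (-4, -4, -1).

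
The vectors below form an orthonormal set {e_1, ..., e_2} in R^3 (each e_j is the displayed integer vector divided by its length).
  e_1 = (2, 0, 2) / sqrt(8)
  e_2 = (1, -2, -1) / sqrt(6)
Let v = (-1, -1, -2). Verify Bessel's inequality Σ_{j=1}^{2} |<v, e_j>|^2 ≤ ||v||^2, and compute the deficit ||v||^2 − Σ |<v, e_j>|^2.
Σ |<v, e_j>|^2 = 6; ||v||^2 = 6; deficit = 0

Write each e_j = u_j / sqrt(<u_j, u_j>) where u_j is the displayed integer vector. Then <v, e_j> = <v, u_j> / sqrt(<u_j, u_j>), so |<v, e_j>|^2 = <v, u_j>^2 / <u_j, u_j>.
Coefficients: <v, e_1> = -6/sqrt(8), <v, e_2> = 3/sqrt(6).
Square and sum: Σ |<v, e_j>|^2 = 6.
Compute ||v||^2 = v·v = 6.
Deficit = 6 − 6 = 0 ≥ 0, confirming Bessel's inequality. (The deficit equals ||v − Σ <v,e_j> e_j||^2, the squared distance from v to span{e_j}.)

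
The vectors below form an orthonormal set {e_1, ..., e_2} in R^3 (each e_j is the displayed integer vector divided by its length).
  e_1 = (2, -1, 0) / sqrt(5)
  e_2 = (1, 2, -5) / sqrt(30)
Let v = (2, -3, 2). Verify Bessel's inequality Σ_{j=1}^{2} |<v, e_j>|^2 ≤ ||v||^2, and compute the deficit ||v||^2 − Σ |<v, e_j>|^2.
Σ |<v, e_j>|^2 = 49/3; ||v||^2 = 17; deficit = 2/3

Write each e_j = u_j / sqrt(<u_j, u_j>) where u_j is the displayed integer vector. Then <v, e_j> = <v, u_j> / sqrt(<u_j, u_j>), so |<v, e_j>|^2 = <v, u_j>^2 / <u_j, u_j>.
Coefficients: <v, e_1> = 7/sqrt(5), <v, e_2> = -14/sqrt(30).
Square and sum: Σ |<v, e_j>|^2 = 49/3.
Compute ||v||^2 = v·v = 17.
Deficit = 17 − 49/3 = 2/3 ≥ 0, confirming Bessel's inequality. (The deficit equals ||v − Σ <v,e_j> e_j||^2, the squared distance from v to span{e_j}.)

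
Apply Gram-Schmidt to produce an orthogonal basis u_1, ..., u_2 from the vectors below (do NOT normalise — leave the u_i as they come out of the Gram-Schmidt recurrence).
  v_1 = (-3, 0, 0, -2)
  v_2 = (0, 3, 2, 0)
Orthogonal basis:
  u_1 = (-3, 0, 0, -2)
  u_2 = (0, 3, 2, 0)

Apply the Gram-Schmidt recurrence
  u_1 = v_1
  u_i = v_i − Σ_{j<i} ((v_i · u_j) / (u_j · u_j)) · u_j.

Step by step this gives:
  u_1 = (-3, 0, 0, -2)
  u_2 = (0, 3, 2, 0)

Orthogonality check:
  u_2 · u_1 = 0 (should be 0)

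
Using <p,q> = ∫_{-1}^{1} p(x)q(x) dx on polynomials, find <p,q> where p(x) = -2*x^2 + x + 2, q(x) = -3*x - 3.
<p,q> = -10

Expand the product: p(x)·q(x) = 6*x^3 + 3*x^2 - 9*x - 6.
∫_{-1}^{1} of each monomial x^k gives [2/(k+1) if k even, 0 if k odd]. Integrating term-by-term (or equivalently evaluating the antiderivative F(x) = 3*x^4/2 + x^3 - 9*x^2/2 - 6*x at the endpoints):
  F(1) − F(−1) = -8 − (2) = -10.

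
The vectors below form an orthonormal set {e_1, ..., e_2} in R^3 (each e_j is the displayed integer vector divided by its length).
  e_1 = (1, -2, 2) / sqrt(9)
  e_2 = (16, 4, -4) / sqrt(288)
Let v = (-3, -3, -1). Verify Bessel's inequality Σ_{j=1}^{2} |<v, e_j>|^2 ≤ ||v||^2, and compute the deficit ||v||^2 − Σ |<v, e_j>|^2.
Σ |<v, e_j>|^2 = 11; ||v||^2 = 19; deficit = 8

Write each e_j = u_j / sqrt(<u_j, u_j>) where u_j is the displayed integer vector. Then <v, e_j> = <v, u_j> / sqrt(<u_j, u_j>), so |<v, e_j>|^2 = <v, u_j>^2 / <u_j, u_j>.
Coefficients: <v, e_1> = 1/sqrt(9), <v, e_2> = -56/sqrt(288).
Square and sum: Σ |<v, e_j>|^2 = 11.
Compute ||v||^2 = v·v = 19.
Deficit = 19 − 11 = 8 ≥ 0, confirming Bessel's inequality. (The deficit equals ||v − Σ <v,e_j> e_j||^2, the squared distance from v to span{e_j}.)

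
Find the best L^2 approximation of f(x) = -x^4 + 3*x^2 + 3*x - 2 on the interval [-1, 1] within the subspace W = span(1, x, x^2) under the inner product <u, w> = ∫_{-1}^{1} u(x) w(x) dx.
g(x) = 15*x^2/7 + 3*x - 67/35

The best approximation g ∈ W is the orthogonal projection of f onto W. Writing g = a_0 + a_1 x + a_2 x^2, the coefficients solve the normal equations G · a = b where
  G_{ij} = <φ_i, φ_j> and b_i = <f, φ_i>, with φ_0 = 1, φ_1 = x, φ_2 = x^2.
G =
  [2, 0, 2/3]
  [0, 2/3, 0]
  [2/3, 0, 2/5],
b = (-12/5, 2, -44/105).
Solving gives a_0 = -67/35, a_1 = 3, a_2 = 15/7, so
  g(x) = 15*x^2/7 + 3*x - 67/35.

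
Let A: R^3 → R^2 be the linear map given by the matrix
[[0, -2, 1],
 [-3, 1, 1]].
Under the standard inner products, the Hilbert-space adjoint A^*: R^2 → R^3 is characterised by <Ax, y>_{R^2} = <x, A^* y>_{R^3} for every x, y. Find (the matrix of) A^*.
A^* = A^T =
[[0, -3],
 [-2, 1],
 [1, 1]]

For real matrices with standard dot products, the defining identity <Ax, y> = <x, A^* y> gives (Ax)^T y = x^T (A^*) y, i.e. x^T A^T y = x^T (A^*) y. Since this holds for all x, y, we must have A^* = A^T. Therefore
A^* =
[[0, -3],
 [-2, 1],
 [1, 1]].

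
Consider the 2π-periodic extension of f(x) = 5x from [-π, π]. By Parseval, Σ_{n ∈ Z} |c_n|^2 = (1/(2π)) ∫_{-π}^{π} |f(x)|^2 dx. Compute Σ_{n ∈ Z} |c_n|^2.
Σ |c_n|^2 = 25π^2/3

Expand and integrate term by term over [-π, π]:
  ∫ (5x)^2 dx = 25·(2π^3/3); ∫ 2·5·(0)·x dx = 0 (odd integrand); ∫ 0^2 dx = 0·2π.
So (1/(2π)) ∫_{-π}^{π} (5x)^2 dx = 25π^2/3 + 0 = 25π^2/3.
Parseval ⇒ Σ |c_n|^2 = 25π^2/3.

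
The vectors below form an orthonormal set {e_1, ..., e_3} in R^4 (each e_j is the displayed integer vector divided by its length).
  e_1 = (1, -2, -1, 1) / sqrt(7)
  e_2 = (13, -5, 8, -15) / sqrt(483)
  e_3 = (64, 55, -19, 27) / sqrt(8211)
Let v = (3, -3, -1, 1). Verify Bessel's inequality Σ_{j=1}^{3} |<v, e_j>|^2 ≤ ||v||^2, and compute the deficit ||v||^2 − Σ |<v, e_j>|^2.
Σ |<v, e_j>|^2 = 2371/119; ||v||^2 = 20; deficit = 9/119

Write each e_j = u_j / sqrt(<u_j, u_j>) where u_j is the displayed integer vector. Then <v, e_j> = <v, u_j> / sqrt(<u_j, u_j>), so |<v, e_j>|^2 = <v, u_j>^2 / <u_j, u_j>.
Coefficients: <v, e_1> = 11/sqrt(7), <v, e_2> = 31/sqrt(483), <v, e_3> = 73/sqrt(8211).
Square and sum: Σ |<v, e_j>|^2 = 2371/119.
Compute ||v||^2 = v·v = 20.
Deficit = 20 − 2371/119 = 9/119 ≥ 0, confirming Bessel's inequality. (The deficit equals ||v − Σ <v,e_j> e_j||^2, the squared distance from v to span{e_j}.)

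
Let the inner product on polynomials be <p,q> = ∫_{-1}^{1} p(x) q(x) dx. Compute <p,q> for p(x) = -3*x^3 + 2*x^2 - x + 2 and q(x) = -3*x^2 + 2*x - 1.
<p,q> = -232/15

Expand the product: p(x)·q(x) = 9*x^5 - 12*x^4 + 10*x^3 - 10*x^2 + 5*x - 2.
∫_{-1}^{1} of each monomial x^k gives [2/(k+1) if k even, 0 if k odd]. Integrating term-by-term (or equivalently evaluating the antiderivative F(x) = 3*x^6/2 - 12*x^5/5 + 5*x^4/2 - 10*x^3/3 + 5*x^2/2 - 2*x at the endpoints):
  F(1) − F(−1) = -37/30 − (427/30) = -232/15.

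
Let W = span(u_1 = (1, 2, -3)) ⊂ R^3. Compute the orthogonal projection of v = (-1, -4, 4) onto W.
proj_W(v) = (-3/2, -3, 9/2)

Set up U = [u_1 | ... | u_1] ∈ R^(3×1). The projector onto W = col(U) is P = U (U^T U)^(-1) U^T.
Compute U^T U =
  [14],
and U^T v = (-21).
Solve U^T U · c = U^T v for the coefficients: c = (-3/2). The projection is proj_W(v) = U c.
Check: (v - proj_W(v)) · u_1 = 0  (should be 0).
Result: proj_W(v) = (-3/2, -3, 9/2).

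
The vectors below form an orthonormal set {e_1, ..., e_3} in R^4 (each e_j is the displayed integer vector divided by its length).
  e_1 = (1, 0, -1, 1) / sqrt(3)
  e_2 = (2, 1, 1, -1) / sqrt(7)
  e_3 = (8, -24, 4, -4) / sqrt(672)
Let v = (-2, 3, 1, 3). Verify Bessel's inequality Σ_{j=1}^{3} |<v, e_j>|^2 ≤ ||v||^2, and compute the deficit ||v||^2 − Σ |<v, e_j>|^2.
Σ |<v, e_j>|^2 = 15; ||v||^2 = 23; deficit = 8

Write each e_j = u_j / sqrt(<u_j, u_j>) where u_j is the displayed integer vector. Then <v, e_j> = <v, u_j> / sqrt(<u_j, u_j>), so |<v, e_j>|^2 = <v, u_j>^2 / <u_j, u_j>.
Coefficients: <v, e_1> = 0/sqrt(3), <v, e_2> = -3/sqrt(7), <v, e_3> = -96/sqrt(672).
Square and sum: Σ |<v, e_j>|^2 = 15.
Compute ||v||^2 = v·v = 23.
Deficit = 23 − 15 = 8 ≥ 0, confirming Bessel's inequality. (The deficit equals ||v − Σ <v,e_j> e_j||^2, the squared distance from v to span{e_j}.)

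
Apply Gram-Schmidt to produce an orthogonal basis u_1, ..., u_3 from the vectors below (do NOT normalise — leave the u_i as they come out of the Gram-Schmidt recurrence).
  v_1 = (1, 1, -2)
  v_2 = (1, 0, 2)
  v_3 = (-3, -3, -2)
Orthogonal basis:
  u_1 = (1, 1, -2)
  u_2 = (3/2, 1/2, 1)
  u_3 = (16/21, -32/21, -8/21)

Apply the Gram-Schmidt recurrence
  u_1 = v_1
  u_i = v_i − Σ_{j<i} ((v_i · u_j) / (u_j · u_j)) · u_j.

Step by step this gives:
  u_1 = (1, 1, -2)
  u_2 = (3/2, 1/2, 1)
  u_3 = (16/21, -32/21, -8/21)

Orthogonality check:
  u_2 · u_1 = 0 (should be 0)
  u_3 · u_1 = 0 (should be 0)
  u_3 · u_2 = 0 (should be 0)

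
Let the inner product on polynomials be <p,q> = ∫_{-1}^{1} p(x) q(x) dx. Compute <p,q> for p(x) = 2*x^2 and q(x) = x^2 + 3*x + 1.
<p,q> = 32/15

Expand the product: p(x)·q(x) = 2*x^4 + 6*x^3 + 2*x^2.
∫_{-1}^{1} of each monomial x^k gives [2/(k+1) if k even, 0 if k odd]. Integrating term-by-term (or equivalently evaluating the antiderivative F(x) = 2*x^5/5 + 3*x^4/2 + 2*x^3/3 at the endpoints):
  F(1) − F(−1) = 77/30 − (13/30) = 32/15.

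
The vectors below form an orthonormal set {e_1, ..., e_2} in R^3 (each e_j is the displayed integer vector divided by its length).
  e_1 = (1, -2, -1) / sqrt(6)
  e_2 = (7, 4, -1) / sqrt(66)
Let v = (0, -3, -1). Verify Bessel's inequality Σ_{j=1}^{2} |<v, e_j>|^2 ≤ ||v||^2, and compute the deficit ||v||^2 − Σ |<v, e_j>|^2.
Σ |<v, e_j>|^2 = 10; ||v||^2 = 10; deficit = 0

Write each e_j = u_j / sqrt(<u_j, u_j>) where u_j is the displayed integer vector. Then <v, e_j> = <v, u_j> / sqrt(<u_j, u_j>), so |<v, e_j>|^2 = <v, u_j>^2 / <u_j, u_j>.
Coefficients: <v, e_1> = 7/sqrt(6), <v, e_2> = -11/sqrt(66).
Square and sum: Σ |<v, e_j>|^2 = 10.
Compute ||v||^2 = v·v = 10.
Deficit = 10 − 10 = 0 ≥ 0, confirming Bessel's inequality. (The deficit equals ||v − Σ <v,e_j> e_j||^2, the squared distance from v to span{e_j}.)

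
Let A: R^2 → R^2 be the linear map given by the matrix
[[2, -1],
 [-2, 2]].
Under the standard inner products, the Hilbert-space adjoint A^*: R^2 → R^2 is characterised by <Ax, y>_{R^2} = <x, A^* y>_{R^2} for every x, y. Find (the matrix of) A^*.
A^* = A^T =
[[2, -2],
 [-1, 2]]

For real matrices with standard dot products, the defining identity <Ax, y> = <x, A^* y> gives (Ax)^T y = x^T (A^*) y, i.e. x^T A^T y = x^T (A^*) y. Since this holds for all x, y, we must have A^* = A^T. Therefore
A^* =
[[2, -2],
 [-1, 2]].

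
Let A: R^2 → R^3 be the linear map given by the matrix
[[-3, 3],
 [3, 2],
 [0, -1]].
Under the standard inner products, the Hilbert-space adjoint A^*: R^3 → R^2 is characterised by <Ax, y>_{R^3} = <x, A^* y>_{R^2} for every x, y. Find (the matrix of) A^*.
A^* = A^T =
[[-3, 3, 0],
 [3, 2, -1]]

For real matrices with standard dot products, the defining identity <Ax, y> = <x, A^* y> gives (Ax)^T y = x^T (A^*) y, i.e. x^T A^T y = x^T (A^*) y. Since this holds for all x, y, we must have A^* = A^T. Therefore
A^* =
[[-3, 3, 0],
 [3, 2, -1]].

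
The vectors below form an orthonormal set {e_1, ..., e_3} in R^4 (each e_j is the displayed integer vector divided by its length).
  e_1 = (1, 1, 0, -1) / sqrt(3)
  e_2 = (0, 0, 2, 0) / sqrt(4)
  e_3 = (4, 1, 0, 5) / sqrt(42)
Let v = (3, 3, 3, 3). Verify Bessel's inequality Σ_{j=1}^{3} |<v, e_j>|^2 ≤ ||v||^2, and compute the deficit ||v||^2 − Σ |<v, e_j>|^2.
Σ |<v, e_j>|^2 = 234/7; ||v||^2 = 36; deficit = 18/7

Write each e_j = u_j / sqrt(<u_j, u_j>) where u_j is the displayed integer vector. Then <v, e_j> = <v, u_j> / sqrt(<u_j, u_j>), so |<v, e_j>|^2 = <v, u_j>^2 / <u_j, u_j>.
Coefficients: <v, e_1> = 3/sqrt(3), <v, e_2> = 6/sqrt(4), <v, e_3> = 30/sqrt(42).
Square and sum: Σ |<v, e_j>|^2 = 234/7.
Compute ||v||^2 = v·v = 36.
Deficit = 36 − 234/7 = 18/7 ≥ 0, confirming Bessel's inequality. (The deficit equals ||v − Σ <v,e_j> e_j||^2, the squared distance from v to span{e_j}.)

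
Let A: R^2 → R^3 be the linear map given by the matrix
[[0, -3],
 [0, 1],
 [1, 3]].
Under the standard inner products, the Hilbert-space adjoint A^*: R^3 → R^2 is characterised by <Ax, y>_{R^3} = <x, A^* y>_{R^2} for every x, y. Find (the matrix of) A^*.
A^* = A^T =
[[0, 0, 1],
 [-3, 1, 3]]

For real matrices with standard dot products, the defining identity <Ax, y> = <x, A^* y> gives (Ax)^T y = x^T (A^*) y, i.e. x^T A^T y = x^T (A^*) y. Since this holds for all x, y, we must have A^* = A^T. Therefore
A^* =
[[0, 0, 1],
 [-3, 1, 3]].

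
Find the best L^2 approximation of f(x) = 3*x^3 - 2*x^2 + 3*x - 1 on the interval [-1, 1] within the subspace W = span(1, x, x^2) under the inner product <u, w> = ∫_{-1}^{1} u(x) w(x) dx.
g(x) = -2*x^2 + 24*x/5 - 1

The best approximation g ∈ W is the orthogonal projection of f onto W. Writing g = a_0 + a_1 x + a_2 x^2, the coefficients solve the normal equations G · a = b where
  G_{ij} = <φ_i, φ_j> and b_i = <f, φ_i>, with φ_0 = 1, φ_1 = x, φ_2 = x^2.
G =
  [2, 0, 2/3]
  [0, 2/3, 0]
  [2/3, 0, 2/5],
b = (-10/3, 16/5, -22/15).
Solving gives a_0 = -1, a_1 = 24/5, a_2 = -2, so
  g(x) = -2*x^2 + 24*x/5 - 1.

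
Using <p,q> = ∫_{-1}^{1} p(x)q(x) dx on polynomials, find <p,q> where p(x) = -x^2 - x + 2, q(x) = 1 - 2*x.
<p,q> = 14/3

Expand the product: p(x)·q(x) = 2*x^3 + x^2 - 5*x + 2.
∫_{-1}^{1} of each monomial x^k gives [2/(k+1) if k even, 0 if k odd]. Integrating term-by-term (or equivalently evaluating the antiderivative F(x) = x^4/2 + x^3/3 - 5*x^2/2 + 2*x at the endpoints):
  F(1) − F(−1) = 1/3 − (-13/3) = 14/3.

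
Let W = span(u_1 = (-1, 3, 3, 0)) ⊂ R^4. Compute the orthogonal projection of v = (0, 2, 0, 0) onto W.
proj_W(v) = (-6/19, 18/19, 18/19, 0)

Set up U = [u_1 | ... | u_1] ∈ R^(4×1). The projector onto W = col(U) is P = U (U^T U)^(-1) U^T.
Compute U^T U =
  [19],
and U^T v = (6).
Solve U^T U · c = U^T v for the coefficients: c = (6/19). The projection is proj_W(v) = U c.
Check: (v - proj_W(v)) · u_1 = 0  (should be 0).
Result: proj_W(v) = (-6/19, 18/19, 18/19, 0).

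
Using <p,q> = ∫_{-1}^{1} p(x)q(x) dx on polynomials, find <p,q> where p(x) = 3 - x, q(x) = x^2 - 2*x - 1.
<p,q> = -8/3

Expand the product: p(x)·q(x) = -x^3 + 5*x^2 - 5*x - 3.
∫_{-1}^{1} of each monomial x^k gives [2/(k+1) if k even, 0 if k odd]. Integrating term-by-term (or equivalently evaluating the antiderivative F(x) = -x^4/4 + 5*x^3/3 - 5*x^2/2 - 3*x at the endpoints):
  F(1) − F(−1) = -49/12 − (-17/12) = -8/3.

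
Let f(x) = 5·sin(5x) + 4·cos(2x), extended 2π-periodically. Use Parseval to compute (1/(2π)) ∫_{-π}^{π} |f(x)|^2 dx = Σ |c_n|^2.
Σ |c_n|^2 = 41/2

Expand |f|^2 and use orthogonality of {sin(nx), cos(mx)} on [-π, π]:
  ∫_{-π}^{π} sin(nx)^2 dx = π, ∫ cos(mx)^2 dx = π, and cross terms integrate to 0.
So ∫_{-π}^{π} f(x)^2 dx = 5^2 · π + 4^2 · π = (25 + 16)π.
Divide by 2π: (25 + 16)/2 = 41/2.
By Parseval, this equals Σ |c_n|^2.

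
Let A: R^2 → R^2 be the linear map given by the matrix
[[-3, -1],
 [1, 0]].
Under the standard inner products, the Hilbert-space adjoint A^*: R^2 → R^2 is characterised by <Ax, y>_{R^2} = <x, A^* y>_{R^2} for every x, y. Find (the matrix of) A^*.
A^* = A^T =
[[-3, 1],
 [-1, 0]]

For real matrices with standard dot products, the defining identity <Ax, y> = <x, A^* y> gives (Ax)^T y = x^T (A^*) y, i.e. x^T A^T y = x^T (A^*) y. Since this holds for all x, y, we must have A^* = A^T. Therefore
A^* =
[[-3, 1],
 [-1, 0]].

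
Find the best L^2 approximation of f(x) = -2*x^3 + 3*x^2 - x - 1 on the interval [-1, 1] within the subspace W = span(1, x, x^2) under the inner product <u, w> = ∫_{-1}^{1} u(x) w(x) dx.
g(x) = 3*x^2 - 11*x/5 - 1

The best approximation g ∈ W is the orthogonal projection of f onto W. Writing g = a_0 + a_1 x + a_2 x^2, the coefficients solve the normal equations G · a = b where
  G_{ij} = <φ_i, φ_j> and b_i = <f, φ_i>, with φ_0 = 1, φ_1 = x, φ_2 = x^2.
G =
  [2, 0, 2/3]
  [0, 2/3, 0]
  [2/3, 0, 2/5],
b = (0, -22/15, 8/15).
Solving gives a_0 = -1, a_1 = -11/5, a_2 = 3, so
  g(x) = 3*x^2 - 11*x/5 - 1.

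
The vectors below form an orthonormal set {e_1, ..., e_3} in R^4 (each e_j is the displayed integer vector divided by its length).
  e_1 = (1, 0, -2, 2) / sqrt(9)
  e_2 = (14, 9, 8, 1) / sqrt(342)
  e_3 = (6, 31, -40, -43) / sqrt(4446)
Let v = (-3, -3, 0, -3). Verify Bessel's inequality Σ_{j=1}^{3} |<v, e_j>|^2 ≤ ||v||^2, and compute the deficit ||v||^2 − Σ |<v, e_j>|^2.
Σ |<v, e_j>|^2 = 315/13; ||v||^2 = 27; deficit = 36/13

Write each e_j = u_j / sqrt(<u_j, u_j>) where u_j is the displayed integer vector. Then <v, e_j> = <v, u_j> / sqrt(<u_j, u_j>), so |<v, e_j>|^2 = <v, u_j>^2 / <u_j, u_j>.
Coefficients: <v, e_1> = -9/sqrt(9), <v, e_2> = -72/sqrt(342), <v, e_3> = 18/sqrt(4446).
Square and sum: Σ |<v, e_j>|^2 = 315/13.
Compute ||v||^2 = v·v = 27.
Deficit = 27 − 315/13 = 36/13 ≥ 0, confirming Bessel's inequality. (The deficit equals ||v − Σ <v,e_j> e_j||^2, the squared distance from v to span{e_j}.)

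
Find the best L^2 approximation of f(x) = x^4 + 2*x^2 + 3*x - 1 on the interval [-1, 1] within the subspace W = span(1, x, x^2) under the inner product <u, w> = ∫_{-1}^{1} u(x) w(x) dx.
g(x) = 20*x^2/7 + 3*x - 38/35

The best approximation g ∈ W is the orthogonal projection of f onto W. Writing g = a_0 + a_1 x + a_2 x^2, the coefficients solve the normal equations G · a = b where
  G_{ij} = <φ_i, φ_j> and b_i = <f, φ_i>, with φ_0 = 1, φ_1 = x, φ_2 = x^2.
G =
  [2, 0, 2/3]
  [0, 2/3, 0]
  [2/3, 0, 2/5],
b = (-4/15, 2, 44/105).
Solving gives a_0 = -38/35, a_1 = 3, a_2 = 20/7, so
  g(x) = 20*x^2/7 + 3*x - 38/35.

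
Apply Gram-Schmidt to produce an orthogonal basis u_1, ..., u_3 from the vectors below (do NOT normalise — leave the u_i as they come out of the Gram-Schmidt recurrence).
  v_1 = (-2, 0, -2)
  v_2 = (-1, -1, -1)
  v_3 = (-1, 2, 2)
Orthogonal basis:
  u_1 = (-2, 0, -2)
  u_2 = (0, -1, 0)
  u_3 = (-3/2, 0, 3/2)

Apply the Gram-Schmidt recurrence
  u_1 = v_1
  u_i = v_i − Σ_{j<i} ((v_i · u_j) / (u_j · u_j)) · u_j.

Step by step this gives:
  u_1 = (-2, 0, -2)
  u_2 = (0, -1, 0)
  u_3 = (-3/2, 0, 3/2)

Orthogonality check:
  u_2 · u_1 = 0 (should be 0)
  u_3 · u_1 = 0 (should be 0)
  u_3 · u_2 = 0 (should be 0)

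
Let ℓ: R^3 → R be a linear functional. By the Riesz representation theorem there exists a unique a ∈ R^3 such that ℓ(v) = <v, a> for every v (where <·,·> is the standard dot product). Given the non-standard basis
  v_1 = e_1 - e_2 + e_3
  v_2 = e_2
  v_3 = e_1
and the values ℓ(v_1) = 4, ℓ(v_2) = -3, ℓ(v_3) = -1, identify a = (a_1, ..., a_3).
a = (-1, -3, 2)

Write a = (a_1, ..., a_3) in the standard basis. For each basis vector v_i, ℓ(v_i) = <v_i, a> is a linear equation in the a_j's. Collect the n equations into a matrix system V a = ℓ, where row i of V is v_i (expressed in the standard basis). Since V is invertible (lower-triangular with 1s on the diagonal, up to permutation), solve by back-substitution:
  V =
[[1, -1, 1],
 [0, 1, 0],
 [1, 0, 0]]
  V a = (4, -3, -1)
Solving gives a = (-1, -3, 2).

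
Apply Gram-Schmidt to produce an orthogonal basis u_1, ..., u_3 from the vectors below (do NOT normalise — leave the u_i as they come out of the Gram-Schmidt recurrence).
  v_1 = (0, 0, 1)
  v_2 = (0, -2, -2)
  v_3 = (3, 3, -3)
Orthogonal basis:
  u_1 = (0, 0, 1)
  u_2 = (0, -2, 0)
  u_3 = (3, 0, 0)

Apply the Gram-Schmidt recurrence
  u_1 = v_1
  u_i = v_i − Σ_{j<i} ((v_i · u_j) / (u_j · u_j)) · u_j.

Step by step this gives:
  u_1 = (0, 0, 1)
  u_2 = (0, -2, 0)
  u_3 = (3, 0, 0)

Orthogonality check:
  u_2 · u_1 = 0 (should be 0)
  u_3 · u_1 = 0 (should be 0)
  u_3 · u_2 = 0 (should be 0)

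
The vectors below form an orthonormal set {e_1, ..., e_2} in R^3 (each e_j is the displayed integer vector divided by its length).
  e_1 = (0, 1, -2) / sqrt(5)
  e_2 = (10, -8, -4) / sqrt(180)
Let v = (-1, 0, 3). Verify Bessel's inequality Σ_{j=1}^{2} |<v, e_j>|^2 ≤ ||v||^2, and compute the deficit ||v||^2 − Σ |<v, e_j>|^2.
Σ |<v, e_j>|^2 = 89/9; ||v||^2 = 10; deficit = 1/9

Write each e_j = u_j / sqrt(<u_j, u_j>) where u_j is the displayed integer vector. Then <v, e_j> = <v, u_j> / sqrt(<u_j, u_j>), so |<v, e_j>|^2 = <v, u_j>^2 / <u_j, u_j>.
Coefficients: <v, e_1> = -6/sqrt(5), <v, e_2> = -22/sqrt(180).
Square and sum: Σ |<v, e_j>|^2 = 89/9.
Compute ||v||^2 = v·v = 10.
Deficit = 10 − 89/9 = 1/9 ≥ 0, confirming Bessel's inequality. (The deficit equals ||v − Σ <v,e_j> e_j||^2, the squared distance from v to span{e_j}.)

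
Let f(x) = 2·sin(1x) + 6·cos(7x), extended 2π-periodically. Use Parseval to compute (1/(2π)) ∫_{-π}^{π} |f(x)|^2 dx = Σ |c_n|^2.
Σ |c_n|^2 = 20

Expand |f|^2 and use orthogonality of {sin(nx), cos(mx)} on [-π, π]:
  ∫_{-π}^{π} sin(nx)^2 dx = π, ∫ cos(mx)^2 dx = π, and cross terms integrate to 0.
So ∫_{-π}^{π} f(x)^2 dx = 2^2 · π + 6^2 · π = (4 + 36)π.
Divide by 2π: (4 + 36)/2 = 20.
By Parseval, this equals Σ |c_n|^2.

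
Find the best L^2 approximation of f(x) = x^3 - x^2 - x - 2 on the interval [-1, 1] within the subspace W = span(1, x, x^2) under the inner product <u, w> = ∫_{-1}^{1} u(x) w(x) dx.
g(x) = -x^2 - 2*x/5 - 2

The best approximation g ∈ W is the orthogonal projection of f onto W. Writing g = a_0 + a_1 x + a_2 x^2, the coefficients solve the normal equations G · a = b where
  G_{ij} = <φ_i, φ_j> and b_i = <f, φ_i>, with φ_0 = 1, φ_1 = x, φ_2 = x^2.
G =
  [2, 0, 2/3]
  [0, 2/3, 0]
  [2/3, 0, 2/5],
b = (-14/3, -4/15, -26/15).
Solving gives a_0 = -2, a_1 = -2/5, a_2 = -1, so
  g(x) = -x^2 - 2*x/5 - 2.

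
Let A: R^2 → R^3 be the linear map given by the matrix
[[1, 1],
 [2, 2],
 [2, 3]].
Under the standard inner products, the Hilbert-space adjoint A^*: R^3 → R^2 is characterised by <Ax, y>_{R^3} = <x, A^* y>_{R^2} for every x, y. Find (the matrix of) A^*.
A^* = A^T =
[[1, 2, 2],
 [1, 2, 3]]

For real matrices with standard dot products, the defining identity <Ax, y> = <x, A^* y> gives (Ax)^T y = x^T (A^*) y, i.e. x^T A^T y = x^T (A^*) y. Since this holds for all x, y, we must have A^* = A^T. Therefore
A^* =
[[1, 2, 2],
 [1, 2, 3]].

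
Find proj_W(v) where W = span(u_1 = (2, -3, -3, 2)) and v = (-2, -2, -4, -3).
proj_W(v) = (8/13, -12/13, -12/13, 8/13)

Set up U = [u_1 | ... | u_1] ∈ R^(4×1). The projector onto W = col(U) is P = U (U^T U)^(-1) U^T.
Compute U^T U =
  [26],
and U^T v = (8).
Solve U^T U · c = U^T v for the coefficients: c = (4/13). The projection is proj_W(v) = U c.
Check: (v - proj_W(v)) · u_1 = 0  (should be 0).
Result: proj_W(v) = (8/13, -12/13, -12/13, 8/13).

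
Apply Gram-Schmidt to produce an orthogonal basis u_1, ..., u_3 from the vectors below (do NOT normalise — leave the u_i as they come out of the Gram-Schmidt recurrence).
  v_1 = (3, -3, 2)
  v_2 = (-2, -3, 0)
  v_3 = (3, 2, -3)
Orthogonal basis:
  u_1 = (3, -3, 2)
  u_2 = (-53/22, -57/22, -3/11)
  u_3 = (330/277, -220/277, -825/277)

Apply the Gram-Schmidt recurrence
  u_1 = v_1
  u_i = v_i − Σ_{j<i} ((v_i · u_j) / (u_j · u_j)) · u_j.

Step by step this gives:
  u_1 = (3, -3, 2)
  u_2 = (-53/22, -57/22, -3/11)
  u_3 = (330/277, -220/277, -825/277)

Orthogonality check:
  u_2 · u_1 = 0 (should be 0)
  u_3 · u_1 = 0 (should be 0)
  u_3 · u_2 = 0 (should be 0)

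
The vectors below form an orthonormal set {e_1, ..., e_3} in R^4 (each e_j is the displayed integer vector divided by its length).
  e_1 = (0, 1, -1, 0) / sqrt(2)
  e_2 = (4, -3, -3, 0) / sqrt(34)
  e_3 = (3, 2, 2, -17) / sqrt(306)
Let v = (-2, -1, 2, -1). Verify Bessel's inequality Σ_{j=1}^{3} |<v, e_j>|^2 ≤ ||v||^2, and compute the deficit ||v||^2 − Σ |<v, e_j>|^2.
Σ |<v, e_j>|^2 = 155/18; ||v||^2 = 10; deficit = 25/18

Write each e_j = u_j / sqrt(<u_j, u_j>) where u_j is the displayed integer vector. Then <v, e_j> = <v, u_j> / sqrt(<u_j, u_j>), so |<v, e_j>|^2 = <v, u_j>^2 / <u_j, u_j>.
Coefficients: <v, e_1> = -3/sqrt(2), <v, e_2> = -11/sqrt(34), <v, e_3> = 13/sqrt(306).
Square and sum: Σ |<v, e_j>|^2 = 155/18.
Compute ||v||^2 = v·v = 10.
Deficit = 10 − 155/18 = 25/18 ≥ 0, confirming Bessel's inequality. (The deficit equals ||v − Σ <v,e_j> e_j||^2, the squared distance from v to span{e_j}.)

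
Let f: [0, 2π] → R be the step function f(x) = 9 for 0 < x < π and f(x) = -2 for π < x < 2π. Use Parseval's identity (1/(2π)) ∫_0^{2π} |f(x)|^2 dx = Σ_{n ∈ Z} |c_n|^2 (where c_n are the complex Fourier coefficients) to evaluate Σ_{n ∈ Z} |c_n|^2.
Σ |c_n|^2 = 85/2

Parseval equates the L^2 energy of f (normalised by 1/(2π)) with the ℓ^2 sum of its Fourier coefficients: (1/(2π)) ∫_0^{2π} |f|^2 = Σ |c_n|^2.
Compute the left side: (1/(2π)) [∫_0^π 9^2 dx + ∫_π^{2π} (-2)^2 dx] = (1/(2π)) · (81π + 4π) = (81 + 4)/2 = 85/2.
So Σ_{n ∈ Z} |c_n|^2 = 85/2.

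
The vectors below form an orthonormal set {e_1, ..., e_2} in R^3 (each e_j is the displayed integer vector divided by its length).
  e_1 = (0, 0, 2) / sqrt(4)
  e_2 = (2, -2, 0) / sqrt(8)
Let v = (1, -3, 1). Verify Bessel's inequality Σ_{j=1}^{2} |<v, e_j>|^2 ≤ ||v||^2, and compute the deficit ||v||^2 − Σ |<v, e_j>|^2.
Σ |<v, e_j>|^2 = 9; ||v||^2 = 11; deficit = 2

Write each e_j = u_j / sqrt(<u_j, u_j>) where u_j is the displayed integer vector. Then <v, e_j> = <v, u_j> / sqrt(<u_j, u_j>), so |<v, e_j>|^2 = <v, u_j>^2 / <u_j, u_j>.
Coefficients: <v, e_1> = 2/sqrt(4), <v, e_2> = 8/sqrt(8).
Square and sum: Σ |<v, e_j>|^2 = 9.
Compute ||v||^2 = v·v = 11.
Deficit = 11 − 9 = 2 ≥ 0, confirming Bessel's inequality. (The deficit equals ||v − Σ <v,e_j> e_j||^2, the squared distance from v to span{e_j}.)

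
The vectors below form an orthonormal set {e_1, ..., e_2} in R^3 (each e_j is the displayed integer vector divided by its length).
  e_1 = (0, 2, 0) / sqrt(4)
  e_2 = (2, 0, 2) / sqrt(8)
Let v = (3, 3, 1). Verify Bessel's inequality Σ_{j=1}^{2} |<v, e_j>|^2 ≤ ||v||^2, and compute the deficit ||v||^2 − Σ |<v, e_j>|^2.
Σ |<v, e_j>|^2 = 17; ||v||^2 = 19; deficit = 2

Write each e_j = u_j / sqrt(<u_j, u_j>) where u_j is the displayed integer vector. Then <v, e_j> = <v, u_j> / sqrt(<u_j, u_j>), so |<v, e_j>|^2 = <v, u_j>^2 / <u_j, u_j>.
Coefficients: <v, e_1> = 6/sqrt(4), <v, e_2> = 8/sqrt(8).
Square and sum: Σ |<v, e_j>|^2 = 17.
Compute ||v||^2 = v·v = 19.
Deficit = 19 − 17 = 2 ≥ 0, confirming Bessel's inequality. (The deficit equals ||v − Σ <v,e_j> e_j||^2, the squared distance from v to span{e_j}.)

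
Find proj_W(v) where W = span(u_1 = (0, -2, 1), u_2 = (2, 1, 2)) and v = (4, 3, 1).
proj_W(v) = (26/9, 31/9, 17/9)

Set up U = [u_1 | ... | u_2] ∈ R^(3×2). The projector onto W = col(U) is P = U (U^T U)^(-1) U^T.
Compute U^T U =
  [5, 0]
  [0, 9],
and U^T v = (-5, 13).
Solve U^T U · c = U^T v for the coefficients: c = (-1, 13/9). The projection is proj_W(v) = U c.
Check: (v - proj_W(v)) · u_1 = 0  (should be 0).
Check: (v - proj_W(v)) · u_2 = 0  (should be 0).
Result: proj_W(v) = (26/9, 31/9, 17/9).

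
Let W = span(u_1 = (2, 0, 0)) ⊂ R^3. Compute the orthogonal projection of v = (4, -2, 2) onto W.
proj_W(v) = (4, 0, 0)

Set up U = [u_1 | ... | u_1] ∈ R^(3×1). The projector onto W = col(U) is P = U (U^T U)^(-1) U^T.
Compute U^T U =
  [4],
and U^T v = (8).
Solve U^T U · c = U^T v for the coefficients: c = (2). The projection is proj_W(v) = U c.
Check: (v - proj_W(v)) · u_1 = 0  (should be 0).
Result: proj_W(v) = (4, 0, 0).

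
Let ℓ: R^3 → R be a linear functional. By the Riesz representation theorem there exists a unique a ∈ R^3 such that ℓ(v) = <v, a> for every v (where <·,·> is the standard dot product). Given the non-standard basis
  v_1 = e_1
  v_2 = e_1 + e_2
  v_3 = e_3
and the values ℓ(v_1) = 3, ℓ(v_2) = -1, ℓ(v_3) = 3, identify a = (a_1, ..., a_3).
a = (3, -4, 3)

Write a = (a_1, ..., a_3) in the standard basis. For each basis vector v_i, ℓ(v_i) = <v_i, a> is a linear equation in the a_j's. Collect the n equations into a matrix system V a = ℓ, where row i of V is v_i (expressed in the standard basis). Since V is invertible (lower-triangular with 1s on the diagonal, up to permutation), solve by back-substitution:
  V =
[[1, 0, 0],
 [1, 1, 0],
 [0, 0, 1]]
  V a = (3, -1, 3)
Solving gives a = (3, -4, 3).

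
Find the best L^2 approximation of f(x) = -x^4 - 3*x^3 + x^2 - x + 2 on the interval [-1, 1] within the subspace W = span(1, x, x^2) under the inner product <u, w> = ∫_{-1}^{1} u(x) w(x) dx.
g(x) = x^2/7 - 14*x/5 + 73/35

The best approximation g ∈ W is the orthogonal projection of f onto W. Writing g = a_0 + a_1 x + a_2 x^2, the coefficients solve the normal equations G · a = b where
  G_{ij} = <φ_i, φ_j> and b_i = <f, φ_i>, with φ_0 = 1, φ_1 = x, φ_2 = x^2.
G =
  [2, 0, 2/3]
  [0, 2/3, 0]
  [2/3, 0, 2/5],
b = (64/15, -28/15, 152/105).
Solving gives a_0 = 73/35, a_1 = -14/5, a_2 = 1/7, so
  g(x) = x^2/7 - 14*x/5 + 73/35.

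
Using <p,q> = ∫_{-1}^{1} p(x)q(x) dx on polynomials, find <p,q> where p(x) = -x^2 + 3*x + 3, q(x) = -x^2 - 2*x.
<p,q> = -28/5

Expand the product: p(x)·q(x) = x^4 - x^3 - 9*x^2 - 6*x.
∫_{-1}^{1} of each monomial x^k gives [2/(k+1) if k even, 0 if k odd]. Integrating term-by-term (or equivalently evaluating the antiderivative F(x) = x^5/5 - x^4/4 - 3*x^3 - 3*x^2 at the endpoints):
  F(1) − F(−1) = -121/20 − (-9/20) = -28/5.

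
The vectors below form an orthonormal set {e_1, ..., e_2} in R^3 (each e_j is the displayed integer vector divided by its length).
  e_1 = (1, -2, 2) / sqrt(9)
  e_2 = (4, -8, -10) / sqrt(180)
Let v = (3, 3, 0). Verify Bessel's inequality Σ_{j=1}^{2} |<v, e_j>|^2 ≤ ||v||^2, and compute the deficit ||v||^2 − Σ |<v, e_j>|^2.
Σ |<v, e_j>|^2 = 9/5; ||v||^2 = 18; deficit = 81/5

Write each e_j = u_j / sqrt(<u_j, u_j>) where u_j is the displayed integer vector. Then <v, e_j> = <v, u_j> / sqrt(<u_j, u_j>), so |<v, e_j>|^2 = <v, u_j>^2 / <u_j, u_j>.
Coefficients: <v, e_1> = -3/sqrt(9), <v, e_2> = -12/sqrt(180).
Square and sum: Σ |<v, e_j>|^2 = 9/5.
Compute ||v||^2 = v·v = 18.
Deficit = 18 − 9/5 = 81/5 ≥ 0, confirming Bessel's inequality. (The deficit equals ||v − Σ <v,e_j> e_j||^2, the squared distance from v to span{e_j}.)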